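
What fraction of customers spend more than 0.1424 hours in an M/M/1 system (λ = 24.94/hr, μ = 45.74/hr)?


W ~ Exponential(μ−λ) for M/M/1.
μ − λ = 45.74 − 24.94 = 20.8000
P(W > t) = e^{−(μ−λ)t} = e^{−2.9619} = 0.051720

Final: 0.051720


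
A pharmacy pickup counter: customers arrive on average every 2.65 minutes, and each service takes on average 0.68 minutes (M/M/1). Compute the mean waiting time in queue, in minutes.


λ = 60/2.65 = 22.6415 /hr
μ = 60/0.68 = 88.2353 /hr
ρ = λ/μ = 22.6415/88.2353 = 0.2566
Wq = ρ/(μ−λ) = 0.2566/(88.2353−22.6415) = 0.003912 hr
In minutes: 0.003912·60 = 0.2347 min

Final: 0.2347 min


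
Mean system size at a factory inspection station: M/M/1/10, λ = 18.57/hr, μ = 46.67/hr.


ρ = 18.57/46.67 = 0.3979
L = ρ[1 − (K+1)ρ^K + Kρ^(K+1)] / [(1−ρ)(1−ρ^(K+1))]
Numerator: 0.3979·(1 − 11·0.00009948 + 10·0.00003958) = 0.397622
Denominator: (0.6021)·(0.999960) = 0.602076
L = 0.397622/0.602076 = 0.6604

Final: 0.6604


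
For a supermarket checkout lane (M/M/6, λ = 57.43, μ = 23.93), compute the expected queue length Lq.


a = λ/μ = 2.3999; ρ = a/6 = 0.4000
P₀ = 0.090323
Lq = P₀·a^c·ρ / (c!·(1−ρ)²) = 0.090323·191.06305·0.4000/(720·0.36002)
= 0.02663

Final: 0.02663


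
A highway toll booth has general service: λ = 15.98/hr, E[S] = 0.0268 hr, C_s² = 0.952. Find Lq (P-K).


ρ = λ·E[S] = 15.98·0.0268 = 0.4283
Lq = ρ²(1+C_s²)/(2(1−ρ)) = 0.1834·(1+0.952)/(2·0.5717)
= 0.1834·1.9520/1.1435 = 0.31310

Final: 0.31310


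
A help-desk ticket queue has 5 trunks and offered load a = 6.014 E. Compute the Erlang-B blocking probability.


B(c,a) = (a^c/c!) / Σ_{k=0}^{c} a^k/k!
a^5/5! = 65.559536
Σ terms (k=0..5): 1.00000 + 6.01400 + 18.08410 + 36.25259 + 54.50577 + 65.55954 = 181.415989
B = 65.559536/181.415989 = 0.361377

Final: 0.361377


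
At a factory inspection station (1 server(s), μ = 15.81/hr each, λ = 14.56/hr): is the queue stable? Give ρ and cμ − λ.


Total capacity cμ = 1·15.81 = 15.81/hr
ρ = λ/(cμ) = 14.56/15.81 = 0.9209
Stable ⇔ ρ < 1: YES
Spare capacity = cμ − λ = 15.81 − 14.56 = 1.25/hr

Final: ρ = 0.9209; stable; margin = 1.25/hr


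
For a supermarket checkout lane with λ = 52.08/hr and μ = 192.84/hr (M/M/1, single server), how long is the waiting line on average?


ρ = 52.08/192.84 = 0.2701
Lq = ρ²/(1−ρ) = 0.07294/0.7299 = 0.09992

Final: 0.09992


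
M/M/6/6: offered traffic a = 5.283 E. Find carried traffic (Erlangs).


B(6,5.283) = 0.213008 (Erlang-B)
Carried load = a(1 − B) = 5.283·(1 − 0.213008) = 5.283·0.786992 = 4.1577 E

Final: 4.1577 Erlangs


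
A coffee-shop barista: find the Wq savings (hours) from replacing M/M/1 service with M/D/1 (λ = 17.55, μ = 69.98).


ρ = 17.55/69.98 = 0.2508
Wq(M/M/1) = ρ/(μ−λ) = 0.2508/52.43 = 0.004783 hr
Wq(M/D/1) = ρ/(2(μ−λ)) = 0.002392 hr
Savings = 0.004783 − 0.002392 = 0.002392 hr

Final: 0.002392 hr


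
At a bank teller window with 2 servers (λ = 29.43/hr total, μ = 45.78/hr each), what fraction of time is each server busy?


ρ = λ/(cμ) = 29.43/(2·45.78) = 29.43/91.56 = 0.3214

Final: 0.3214


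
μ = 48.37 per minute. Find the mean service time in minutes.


Mean service time = 1/μ = 1/48.37 minute = 0.02067 minute
In minutes: 0.02067 × 1 = 0.02067 min

Final: 0.02067 min


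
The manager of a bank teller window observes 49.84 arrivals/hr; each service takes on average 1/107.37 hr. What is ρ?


ρ = λ/μ = 49.84/107.37 = 0.4642

Final: 0.4642


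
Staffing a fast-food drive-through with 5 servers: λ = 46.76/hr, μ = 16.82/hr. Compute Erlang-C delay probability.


a = λ/μ = 2.7800; ρ = a/5 = 0.5560
P₀ = 0.059416 (from M/M/c formula)
C(c,a) = [a^c/(c!(1−ρ))]·P₀ = [166.05141/(120·0.4440)]·0.059416
= 3.11661·0.059416 = 0.185176

Final: 0.185176


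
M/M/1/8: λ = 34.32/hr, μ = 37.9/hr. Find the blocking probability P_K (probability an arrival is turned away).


ρ = λ/μ = 34.32/37.9 = 0.9055
P_K = (1−ρ)ρ^K/(1−ρ^(K+1)) = (0.09446·0.452131)/(1 − 0.409423)
= 0.042708/0.590577 = 0.072316

Final: 0.072316


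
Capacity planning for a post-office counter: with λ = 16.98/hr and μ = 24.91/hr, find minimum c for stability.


Stability requires cμ > λ ⇔ c > λ/μ.
λ/μ = 16.98/24.91 = 0.6817
Minimum integer c = ⌊0.6817⌋ + 1 = 1
Check: 1·24.91 = 24.91 > 16.98, while 0·24.91 = 0.00 ≤ 16.98

Final: 1 servers


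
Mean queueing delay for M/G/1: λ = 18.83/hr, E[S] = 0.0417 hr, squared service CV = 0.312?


ρ = λ·E[S] = 18.83·0.0417 = 0.7852
E[S²] = E[S]²(1+C_s²) = 0.0417²·(1+0.312) = 0.002281
Wq = λ·E[S²]/(2(1−ρ)) = 18.83·0.002281/(2·0.2148) = 0.10000 hr

Final: 0.10000 hr


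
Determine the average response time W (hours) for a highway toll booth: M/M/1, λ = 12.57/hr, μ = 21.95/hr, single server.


W = 1/(μ−λ) = 1/(21.95 − 12.57) = 1/9.38 = 0.1066 hr

Final: 0.1066 hr


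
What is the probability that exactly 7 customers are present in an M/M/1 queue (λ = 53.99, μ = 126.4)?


ρ = 53.99/126.4 = 0.4271
P_n = (1−ρ)·ρ^n = (1 − 0.4271)·0.4271^7 = 0.5729·0.002594 = 0.001486

Final: 0.001486


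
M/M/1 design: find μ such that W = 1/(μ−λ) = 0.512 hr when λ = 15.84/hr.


W = 1/(μ−λ) ⇒ μ − λ = 1/W = 1/0.512 = 1.9531
μ = λ + 1/W = 15.84 + 1.9531 = 17.7931 per hr

Final: 17.7931 /hr


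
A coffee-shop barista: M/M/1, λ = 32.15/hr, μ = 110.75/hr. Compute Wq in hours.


ρ = 32.15/110.75 = 0.2903
Wq = ρ/(μ−λ) = 0.2903/(110.75 − 32.15) = 0.2903/78.60 = 0.003693 hr

Final: 0.003693 hr


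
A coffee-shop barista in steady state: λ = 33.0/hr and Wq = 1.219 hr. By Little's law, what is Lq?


Lq = λWq = 33.0·1.219 = 40.2270

Final: 40.2270


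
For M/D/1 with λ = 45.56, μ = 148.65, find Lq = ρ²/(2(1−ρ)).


ρ = 45.56/148.65 = 0.3065
M/D/1: Lq = ρ²/(2(1−ρ)) = 0.09394/(2·0.6935) = 0.06773

Final: 0.06773


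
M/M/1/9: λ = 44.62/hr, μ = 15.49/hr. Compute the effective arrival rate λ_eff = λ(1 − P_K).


ρ = 2.8806; P_K = (1−ρ)ρ^9/(1−ρ^10) = 0.652863
λ_eff = λ(1 − P_K) = 44.62·(1 − 0.652863) = 44.62·0.347137 = 15.4893 /hr

Final: 15.4893 /hr


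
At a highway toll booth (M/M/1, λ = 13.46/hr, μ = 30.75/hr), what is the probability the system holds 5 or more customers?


ρ = 13.46/30.75 = 0.4377
P(N ≥ n) = ρ^n = 0.4377^5 = 0.016069

Final: 0.016069


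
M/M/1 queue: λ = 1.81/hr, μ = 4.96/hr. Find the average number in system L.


ρ = λ/μ = 1.81/4.96 = 0.3649
L = ρ/(1−ρ) = 0.3649/(1 − 0.3649) = 0.3649/0.6351 = 0.5746

Final: 0.5746


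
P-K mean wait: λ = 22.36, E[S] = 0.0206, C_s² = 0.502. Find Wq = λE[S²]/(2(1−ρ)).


ρ = λ·E[S] = 22.36·0.0206 = 0.4606
E[S²] = E[S]²(1+C_s²) = 0.0206²·(1+0.502) = 0.0006374
Wq = λ·E[S²]/(2(1−ρ)) = 22.36·0.0006374/(2·0.5394) = 0.01321 hr

Final: 0.01321 hr


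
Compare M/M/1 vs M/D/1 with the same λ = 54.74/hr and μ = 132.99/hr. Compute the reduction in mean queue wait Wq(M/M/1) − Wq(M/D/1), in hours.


ρ = 54.74/132.99 = 0.4116
Wq(M/M/1) = ρ/(μ−λ) = 0.4116/78.25 = 0.005260 hr
Wq(M/D/1) = ρ/(2(μ−λ)) = 0.002630 hr
Savings = 0.005260 − 0.002630 = 0.002630 hr

Final: 0.002630 hr


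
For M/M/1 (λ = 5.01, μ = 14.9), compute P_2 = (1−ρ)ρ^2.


ρ = 5.01/14.9 = 0.3362
P_n = (1−ρ)·ρ^n = (1 − 0.3362)·0.3362^2 = 0.6638·0.113058 = 0.075043

Final: 0.075043


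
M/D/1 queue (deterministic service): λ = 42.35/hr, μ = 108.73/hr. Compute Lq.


ρ = 42.35/108.73 = 0.3895
M/D/1: Lq = ρ²/(2(1−ρ)) = 0.1517/(2·0.6105) = 0.12425

Final: 0.12425


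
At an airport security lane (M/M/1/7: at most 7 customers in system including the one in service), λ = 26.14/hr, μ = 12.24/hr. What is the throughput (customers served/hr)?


ρ = 2.1356; P_K = (1−ρ)ρ^7/(1−ρ^8) = 0.532984
λ_eff = λ(1 − P_K) = 26.14·(1 − 0.532984) = 26.14·0.467016 = 12.2078 /hr

Final: 12.2078 /hr


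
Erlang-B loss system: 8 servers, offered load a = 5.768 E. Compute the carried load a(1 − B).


B(8,5.768) = 0.109151 (Erlang-B)
Carried load = a(1 − B) = 5.768·(1 − 0.109151) = 5.768·0.890849 = 5.1384 E

Final: 5.1384 Erlangs


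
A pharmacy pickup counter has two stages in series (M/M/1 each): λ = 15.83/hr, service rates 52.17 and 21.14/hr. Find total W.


Each node sees arrival rate λ = 15.83/hr (tandem ⇒ throughput preserved).
W₁ = 1/(μ₁−λ) = 1/(52.17−15.83) = 0.02752 hr
W₂ = 1/(μ₂−λ) = 1/(21.14−15.83) = 0.18832 hr
W_total = W₁ + W₂ = 0.02752 + 0.18832 = 0.21584 hr

Final: 0.21584 hr


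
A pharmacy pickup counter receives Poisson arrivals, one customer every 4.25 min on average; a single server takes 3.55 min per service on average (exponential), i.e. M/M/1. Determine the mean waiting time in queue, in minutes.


λ = 60/4.25 = 14.1176 /hr
μ = 60/3.55 = 16.9014 /hr
ρ = λ/μ = 14.1176/16.9014 = 0.8353
Wq = ρ/(μ−λ) = 0.8353/(16.9014−14.1176) = 0.30006 hr
In minutes: 0.30006·60 = 18.004 min

Final: 18.004 min


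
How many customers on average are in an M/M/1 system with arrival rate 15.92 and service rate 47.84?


ρ = λ/μ = 15.92/47.84 = 0.3328
L = ρ/(1−ρ) = 0.3328/(1 − 0.3328) = 0.3328/0.6672 = 0.4987

Final: 0.4987


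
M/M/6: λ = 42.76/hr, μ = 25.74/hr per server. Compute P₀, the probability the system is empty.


a = λ/μ = 42.76/25.74 = 1.6612; ρ = a/c = 0.2769
Σ_{k=0}^{5} a^k/k! (terms k=0..5) = 1.00000 + 1.66123 + 1.37984 + 0.76408 + 0.31733 + 0.10543 = 5.22790
Tail: a^6/(6!(1−ρ)) = 21.01720/(720·0.7231) = 0.04037
P₀ = 1/(5.22790 + 0.04037) = 1/5.26826 = 0.189816

Final: 0.189816


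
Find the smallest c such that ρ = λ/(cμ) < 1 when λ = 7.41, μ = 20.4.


Stability requires cμ > λ ⇔ c > λ/μ.
λ/μ = 7.41/20.4 = 0.3632
Minimum integer c = ⌊0.3632⌋ + 1 = 1
Check: 1·20.4 = 20.40 > 7.41, while 0·20.4 = 0.00 ≤ 7.41

Final: 1 servers


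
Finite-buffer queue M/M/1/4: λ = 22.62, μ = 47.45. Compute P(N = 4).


ρ = λ/μ = 22.62/47.45 = 0.4767
P_K = (1−ρ)ρ^K/(1−ρ^(K+1)) = (0.5233·0.051645)/(1 − 0.024620)
= 0.027025/0.975380 = 0.027707

Final: 0.027707


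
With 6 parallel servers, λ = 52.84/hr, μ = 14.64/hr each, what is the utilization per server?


ρ = λ/(cμ) = 52.84/(6·14.64) = 52.84/87.84 = 0.6015

Final: 0.6015


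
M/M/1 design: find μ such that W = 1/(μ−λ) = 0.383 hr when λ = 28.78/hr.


W = 1/(μ−λ) ⇒ μ − λ = 1/W = 1/0.383 = 2.6110
μ = λ + 1/W = 28.78 + 2.6110 = 31.3910 per hr

Final: 31.3910 /hr


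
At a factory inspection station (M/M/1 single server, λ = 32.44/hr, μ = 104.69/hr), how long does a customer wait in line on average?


ρ = 32.44/104.69 = 0.3099
Wq = ρ/(μ−λ) = 0.3099/(104.69 − 32.44) = 0.3099/72.25 = 0.004289 hr

Final: 0.004289 hr


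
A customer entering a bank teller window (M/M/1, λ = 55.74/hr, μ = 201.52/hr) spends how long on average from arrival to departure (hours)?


W = 1/(μ−λ) = 1/(201.52 − 55.74) = 1/145.78 = 0.006860 hr

Final: 0.006860 hr


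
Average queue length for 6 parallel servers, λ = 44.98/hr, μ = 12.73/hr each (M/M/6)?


a = λ/μ = 3.5334; ρ = a/6 = 0.5889
P₀ = 0.027943
Lq = P₀·a^c·ρ / (c!·(1−ρ)²) = 0.027943·1946.01545·0.5889/(720·0.16901)
= 0.26317

Final: 0.26317


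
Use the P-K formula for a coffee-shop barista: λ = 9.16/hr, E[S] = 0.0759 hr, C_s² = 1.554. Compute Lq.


ρ = λ·E[S] = 9.16·0.0759 = 0.6952
Lq = ρ²(1+C_s²)/(2(1−ρ)) = 0.4834·(1+1.554)/(2·0.3048)
= 0.4834·2.5540/0.6095 = 2.02541

Final: 2.02541


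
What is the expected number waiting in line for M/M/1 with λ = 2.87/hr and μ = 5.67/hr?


ρ = 2.87/5.67 = 0.5062
Lq = ρ²/(1−ρ) = 0.2562/0.4938 = 0.5188

Final: 0.5188


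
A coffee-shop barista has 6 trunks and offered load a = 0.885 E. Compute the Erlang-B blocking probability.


B(c,a) = (a^c/c!) / Σ_{k=0}^{c} a^k/k!
a^6/6! = 0.0006673
Σ terms (k=0..6): 1.00000 + 0.88500 + 0.39161 + 0.11553 + 0.02556 + 0.004524 + 0.0006673 = 2.422890
B = 0.0006673/2.422890 = 0.0002754

Final: 0.0002754


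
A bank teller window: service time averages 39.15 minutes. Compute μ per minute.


μ = 1/(service time) in consistent units.
1 minute = 1 min, so μ = 1/39.15 = 0.02554 per minute

Final: 0.02554 /min


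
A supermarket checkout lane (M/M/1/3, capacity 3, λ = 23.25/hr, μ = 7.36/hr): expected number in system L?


ρ = 23.25/7.36 = 3.1590
L = ρ[1 − (K+1)ρ^K + Kρ^(K+1)] / [(1−ρ)(1−ρ^(K+1))]
Numerator: 3.1590·(1 − 4·31.523572 + 3·99.581937) = 548.559497
Denominator: (-2.1590)·(-98.581937) = 212.835188
L = 548.559497/212.835188 = 2.5774

Final: 2.5774


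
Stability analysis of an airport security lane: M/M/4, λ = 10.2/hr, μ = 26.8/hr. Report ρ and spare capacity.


Total capacity cμ = 4·26.8 = 107.20/hr
ρ = λ/(cμ) = 10.2/107.20 = 0.09515
Stable ⇔ ρ < 1: YES
Spare capacity = cμ − λ = 107.20 − 10.2 = 97.00/hr

Final: ρ = 0.09515; stable; margin = 97.00/hr


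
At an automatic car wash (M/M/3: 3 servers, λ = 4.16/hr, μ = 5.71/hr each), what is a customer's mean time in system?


a = 0.7285; ρ = 0.2428; P₀ = 0.480987
Lq = P₀·a^c·ρ/(c!(1−ρ)²) = 0.01313
Wq = Lq/λ = 0.01313/4.16 = 0.003157 hr
W = Wq + 1/μ = 0.003157 + 0.17513 = 0.17829 hr

Final: 0.17829 hr


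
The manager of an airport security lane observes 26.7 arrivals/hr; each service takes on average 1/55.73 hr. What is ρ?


ρ = λ/μ = 26.7/55.73 = 0.4791

Final: 0.4791


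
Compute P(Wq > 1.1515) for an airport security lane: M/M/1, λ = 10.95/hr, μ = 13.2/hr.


ρ = 10.95/13.2 = 0.8295
P(Wq > t) = ρ·e^{−(μ−λ)t} = 0.8295·e^{−2.5909}
= 0.8295·0.074954 = 0.062178

Final: 0.062178


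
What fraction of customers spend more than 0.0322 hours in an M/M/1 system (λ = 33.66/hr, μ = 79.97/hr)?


W ~ Exponential(μ−λ) for M/M/1.
μ − λ = 79.97 − 33.66 = 46.3100
P(W > t) = e^{−(μ−λ)t} = e^{−1.4912} = 0.225106

Final: 0.225106


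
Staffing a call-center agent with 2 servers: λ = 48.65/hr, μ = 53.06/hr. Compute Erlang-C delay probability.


a = λ/μ = 0.9169; ρ = a/2 = 0.4584
P₀ = 0.371325 (from M/M/c formula)
C(c,a) = [a^c/(c!(1−ρ))]·P₀ = [0.84068/(2·0.5416)]·0.371325
= 0.77617·0.371325 = 0.288212

Final: 0.288212


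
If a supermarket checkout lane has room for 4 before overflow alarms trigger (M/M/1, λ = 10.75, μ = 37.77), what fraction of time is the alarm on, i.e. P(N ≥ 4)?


ρ = 10.75/37.77 = 0.2846
P(N ≥ n) = ρ^n = 0.2846^4 = 0.006562

Final: 0.006562


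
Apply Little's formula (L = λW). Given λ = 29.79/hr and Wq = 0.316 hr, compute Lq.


Lq = λWq = 29.79·0.316 = 9.4136

Final: 9.4136


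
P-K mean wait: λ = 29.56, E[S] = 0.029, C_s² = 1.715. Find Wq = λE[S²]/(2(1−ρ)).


ρ = λ·E[S] = 29.56·0.029 = 0.8572
E[S²] = E[S]²(1+C_s²) = 0.029²·(1+1.715) = 0.002283
Wq = λ·E[S²]/(2(1−ρ)) = 29.56·0.002283/(2·0.1428) = 0.23639 hr

Final: 0.23639 hr


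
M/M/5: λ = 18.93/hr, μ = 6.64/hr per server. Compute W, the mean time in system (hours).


a = 2.8509; ρ = 0.5702; P₀ = 0.055005
Lq = P₀·a^c·ρ/(c!(1−ρ)²) = 0.26642
Wq = Lq/λ = 0.26642/18.93 = 0.01407 hr
W = Wq + 1/μ = 0.01407 + 0.15060 = 0.16468 hr

Final: 0.16468 hr


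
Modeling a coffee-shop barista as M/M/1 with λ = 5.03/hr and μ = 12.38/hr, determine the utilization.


ρ = λ/μ = 5.03/12.38 = 0.4063

Final: 0.4063


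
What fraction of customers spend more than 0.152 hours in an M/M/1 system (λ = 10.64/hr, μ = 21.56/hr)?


W ~ Exponential(μ−λ) for M/M/1.
μ − λ = 21.56 − 10.64 = 10.9200
P(W > t) = e^{−(μ−λ)t} = e^{−1.6598} = 0.190169

Final: 0.190169


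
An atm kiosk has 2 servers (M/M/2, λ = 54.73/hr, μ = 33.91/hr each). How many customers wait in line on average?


a = λ/μ = 1.6140; ρ = a/2 = 0.8070
P₀ = 0.106814
Lq = P₀·a^c·ρ / (c!·(1−ρ)²) = 0.106814·2.60493·0.8070/(2·0.03725)
= 3.01367

Final: 3.01367


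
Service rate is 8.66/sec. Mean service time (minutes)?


Mean service time = 1/μ = 1/8.66 second = 0.11547 second
In minutes: 0.11547 × 0.0166667 = 0.001925 min

Final: 0.001925 min


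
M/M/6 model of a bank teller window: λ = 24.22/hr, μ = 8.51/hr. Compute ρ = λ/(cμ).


ρ = λ/(cμ) = 24.22/(6·8.51) = 24.22/51.06 = 0.4743

Final: 0.4743


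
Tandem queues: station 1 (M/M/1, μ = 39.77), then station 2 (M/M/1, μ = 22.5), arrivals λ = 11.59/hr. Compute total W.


Each node sees arrival rate λ = 11.59/hr (tandem ⇒ throughput preserved).
W₁ = 1/(μ₁−λ) = 1/(39.77−11.59) = 0.03549 hr
W₂ = 1/(μ₂−λ) = 1/(22.5−11.59) = 0.09166 hr
W_total = W₁ + W₂ = 0.03549 + 0.09166 = 0.12715 hr

Final: 0.12715 hr


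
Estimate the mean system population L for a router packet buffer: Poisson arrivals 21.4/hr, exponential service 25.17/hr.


ρ = λ/μ = 21.4/25.17 = 0.8502
L = ρ/(1−ρ) = 0.8502/(1 − 0.8502) = 0.8502/0.1498 = 5.6764

Final: 5.6764


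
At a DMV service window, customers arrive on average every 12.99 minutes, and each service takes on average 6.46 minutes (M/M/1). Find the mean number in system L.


λ = 60/12.99 = 4.6189 /hr
μ = 60/6.46 = 9.2879 /hr
ρ = λ/μ = 4.6189/9.2879 = 0.4973
L = ρ/(1−ρ) = 0.4973/0.5027 = 0.9893

Final: 0.9893


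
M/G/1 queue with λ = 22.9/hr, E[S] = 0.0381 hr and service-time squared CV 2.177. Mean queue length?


ρ = λ·E[S] = 22.9·0.0381 = 0.8725
Lq = ρ²(1+C_s²)/(2(1−ρ)) = 0.7612·(1+2.177)/(2·0.1275)
= 0.7612·3.1770/0.2550 = 9.48340

Final: 9.48340


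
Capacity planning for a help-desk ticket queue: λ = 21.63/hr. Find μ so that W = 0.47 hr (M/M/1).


W = 1/(μ−λ) ⇒ μ − λ = 1/W = 1/0.47 = 2.1277
μ = λ + 1/W = 21.63 + 2.1277 = 23.7577 per hr

Final: 23.7577 /hr


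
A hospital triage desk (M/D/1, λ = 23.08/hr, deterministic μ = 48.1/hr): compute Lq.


ρ = 23.08/48.1 = 0.4798
M/D/1: Lq = ρ²/(2(1−ρ)) = 0.2302/(2·0.5202) = 0.22131

Final: 0.22131


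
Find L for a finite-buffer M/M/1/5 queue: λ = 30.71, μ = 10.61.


ρ = 30.71/10.61 = 2.8944
L = ρ[1 − (K+1)ρ^K + Kρ^(K+1)] / [(1−ρ)(1−ρ^(K+1))]
Numerator: 2.8944·(1 − 6·203.152496 + 5·588.012550) = 4984.652036
Denominator: (-1.8944)·(-587.012550) = 1112.059590
L = 4984.652036/1112.059590 = 4.4824

Final: 4.4824


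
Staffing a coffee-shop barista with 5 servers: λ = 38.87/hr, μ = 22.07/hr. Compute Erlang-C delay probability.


a = λ/μ = 1.7612; ρ = a/5 = 0.3522
P₀ = 0.171187 (from M/M/c formula)
C(c,a) = [a^c/(c!(1−ρ))]·P₀ = [16.94576/(120·0.6478)]·0.171187
= 0.21801·0.171187 = 0.037320

Final: 0.037320


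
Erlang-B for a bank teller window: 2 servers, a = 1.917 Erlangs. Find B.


B(c,a) = (a^c/c!) / Σ_{k=0}^{c} a^k/k!
a^2/2! = 1.837445
Σ terms (k=0..2): 1.00000 + 1.91700 + 1.83744 = 4.754444
B = 1.837445/4.754444 = 0.386469

Final: 0.386469


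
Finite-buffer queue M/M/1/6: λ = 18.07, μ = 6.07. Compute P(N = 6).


ρ = λ/μ = 18.07/6.07 = 2.9769
P_K = (1−ρ)ρ^K/(1−ρ^(K+1)) = (-1.9769·696.012067)/(1 − 2071.983203)
= -1375.971137/-2070.983203 = 0.664405

Final: 0.664405


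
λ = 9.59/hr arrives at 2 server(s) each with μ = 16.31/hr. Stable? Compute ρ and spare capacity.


Total capacity cμ = 2·16.31 = 32.62/hr
ρ = λ/(cμ) = 9.59/32.62 = 0.2940
Stable ⇔ ρ < 1: YES
Spare capacity = cμ − λ = 32.62 − 9.59 = 23.03/hr

Final: ρ = 0.2940; stable; margin = 23.03/hr


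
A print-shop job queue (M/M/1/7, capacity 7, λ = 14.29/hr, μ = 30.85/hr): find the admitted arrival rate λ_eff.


ρ = 0.4632; P_K = (1−ρ)ρ^7/(1−ρ^8) = 0.002461
λ_eff = λ(1 − P_K) = 14.29·(1 − 0.002461) = 14.29·0.997539 = 14.2548 /hr

Final: 14.2548 /hr


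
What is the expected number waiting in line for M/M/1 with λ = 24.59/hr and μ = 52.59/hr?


ρ = 24.59/52.59 = 0.4676
Lq = ρ²/(1−ρ) = 0.2186/0.5324 = 0.4106

Final: 0.4106


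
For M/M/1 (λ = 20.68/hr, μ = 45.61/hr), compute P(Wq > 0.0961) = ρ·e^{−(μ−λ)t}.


ρ = 20.68/45.61 = 0.4534
P(Wq > t) = ρ·e^{−(μ−λ)t} = 0.4534·e^{−2.3958}
= 0.4534·0.091102 = 0.041307

Final: 0.041307


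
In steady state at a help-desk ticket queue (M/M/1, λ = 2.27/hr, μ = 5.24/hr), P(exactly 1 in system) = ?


ρ = 2.27/5.24 = 0.4332
P_n = (1−ρ)·ρ^n = (1 − 0.4332)·0.4332^1 = 0.5668·0.433206 = 0.245539

Final: 0.245539


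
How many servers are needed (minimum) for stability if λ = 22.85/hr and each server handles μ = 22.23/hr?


Stability requires cμ > λ ⇔ c > λ/μ.
λ/μ = 22.85/22.23 = 1.0279
Minimum integer c = ⌊1.0279⌋ + 1 = 2
Check: 2·22.23 = 44.46 > 22.85, while 1·22.23 = 22.23 ≤ 22.85

Final: 2 servers


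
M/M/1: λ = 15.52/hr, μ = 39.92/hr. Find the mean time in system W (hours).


W = 1/(μ−λ) = 1/(39.92 − 15.52) = 1/24.40 = 0.04098 hr

Final: 0.04098 hr


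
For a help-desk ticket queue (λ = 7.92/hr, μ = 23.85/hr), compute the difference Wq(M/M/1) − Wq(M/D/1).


ρ = 7.92/23.85 = 0.3321
Wq(M/M/1) = ρ/(μ−λ) = 0.3321/15.93 = 0.02085 hr
Wq(M/D/1) = ρ/(2(μ−λ)) = 0.01042 hr
Savings = 0.02085 − 0.01042 = 0.01042 hr

Final: 0.01042 hr


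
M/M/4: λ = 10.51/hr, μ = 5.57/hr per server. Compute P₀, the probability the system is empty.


a = λ/μ = 10.51/5.57 = 1.8869; ρ = a/c = 0.4717
Σ_{k=0}^{3} a^k/k! (terms k=0..3) = 1.00000 + 1.88689 + 1.78018 + 1.11967 = 5.78675
Tail: a^4/(4!(1−ρ)) = 12.67623/(24·0.5283) = 0.99981
P₀ = 1/(5.78675 + 0.99981) = 1/6.78656 = 0.147350

Final: 0.147350


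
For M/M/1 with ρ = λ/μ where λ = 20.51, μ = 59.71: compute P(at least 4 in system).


ρ = 20.51/59.71 = 0.3435
P(N ≥ n) = ρ^n = 0.3435^4 = 0.013921

Final: 0.013921


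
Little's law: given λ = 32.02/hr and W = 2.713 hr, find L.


L = λW = 32.02·2.713 = 86.8703

Final: 86.8703


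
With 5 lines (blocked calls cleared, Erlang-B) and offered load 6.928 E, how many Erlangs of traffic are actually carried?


B(5,6.928) = 0.420443 (Erlang-B)
Carried load = a(1 − B) = 6.928·(1 − 0.420443) = 6.928·0.579557 = 4.0152 E

Final: 4.0152 Erlangs


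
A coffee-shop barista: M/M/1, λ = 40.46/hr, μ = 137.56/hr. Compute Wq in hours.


ρ = 40.46/137.56 = 0.2941
Wq = ρ/(μ−λ) = 0.2941/(137.56 − 40.46) = 0.2941/97.10 = 0.003029 hr

Final: 0.003029 hr


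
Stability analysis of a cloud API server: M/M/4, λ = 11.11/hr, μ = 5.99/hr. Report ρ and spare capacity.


Total capacity cμ = 4·5.99 = 23.96/hr
ρ = λ/(cμ) = 11.11/23.96 = 0.4637
Stable ⇔ ρ < 1: YES
Spare capacity = cμ − λ = 23.96 − 11.11 = 12.85/hr

Final: ρ = 0.4637; stable; margin = 12.85/hr


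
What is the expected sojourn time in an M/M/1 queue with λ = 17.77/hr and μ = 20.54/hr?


W = 1/(μ−λ) = 1/(20.54 − 17.77) = 1/2.77 = 0.3610 hr

Final: 0.3610 hr


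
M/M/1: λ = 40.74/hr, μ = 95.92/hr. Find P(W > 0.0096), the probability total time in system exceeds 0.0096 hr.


W ~ Exponential(μ−λ) for M/M/1.
μ − λ = 95.92 − 40.74 = 55.1800
P(W > t) = e^{−(μ−λ)t} = e^{−0.5297} = 0.588765

Final: 0.588765


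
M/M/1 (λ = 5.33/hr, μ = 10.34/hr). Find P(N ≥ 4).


ρ = 5.33/10.34 = 0.5155
P(N ≥ n) = ρ^n = 0.5155^4 = 0.070604

Final: 0.070604


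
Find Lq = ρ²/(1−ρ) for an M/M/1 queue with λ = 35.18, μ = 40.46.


ρ = 35.18/40.46 = 0.8695
Lq = ρ²/(1−ρ) = 0.7560/0.1305 = 5.7934

Final: 5.7934


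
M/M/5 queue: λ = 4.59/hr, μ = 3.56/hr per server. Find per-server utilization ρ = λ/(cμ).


ρ = λ/(cμ) = 4.59/(5·3.56) = 4.59/17.80 = 0.2579

Final: 0.2579


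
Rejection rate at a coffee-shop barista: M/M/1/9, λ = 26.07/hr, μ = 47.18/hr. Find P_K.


ρ = λ/μ = 26.07/47.18 = 0.5526
P_K = (1−ρ)ρ^K/(1−ρ^(K+1)) = (0.4474·0.004802)/(1 − 0.002654)
= 0.002149/0.997346 = 0.002154

Final: 0.002154


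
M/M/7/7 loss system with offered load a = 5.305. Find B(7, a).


B(c,a) = (a^c/c!) / Σ_{k=0}^{c} a^k/k!
a^7/7! = 23.462116
Σ terms (k=0..7): 1.00000 + 5.30500 + 14.07151 + 24.88312 + 33.00124 + 35.01432 + 30.95849 + 23.46212 = 167.695812
B = 23.462116/167.695812 = 0.139909

Final: 0.139909


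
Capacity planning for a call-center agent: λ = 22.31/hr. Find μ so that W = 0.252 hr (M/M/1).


W = 1/(μ−λ) ⇒ μ − λ = 1/W = 1/0.252 = 3.9683
μ = λ + 1/W = 22.31 + 3.9683 = 26.2783 per hr

Final: 26.2783 /hr


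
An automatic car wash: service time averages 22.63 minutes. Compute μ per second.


μ = 1/(service time) in consistent units.
1 second = 0.0166667 min, so μ = 0.0166667/22.63 = 0.0007365 per second

Final: 0.0007365 /sec


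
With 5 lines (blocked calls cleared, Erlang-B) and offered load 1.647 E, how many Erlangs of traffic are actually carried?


B(5,1.647) = 0.019589 (Erlang-B)
Carried load = a(1 − B) = 1.647·(1 − 0.019589) = 1.647·0.980411 = 1.6147 E

Final: 1.6147 Erlangs


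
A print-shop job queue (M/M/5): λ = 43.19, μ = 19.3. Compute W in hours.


a = 2.2378; ρ = 0.4476; P₀ = 0.105251
Lq = P₀·a^c·ρ/(c!(1−ρ)²) = 0.07219
Wq = Lq/λ = 0.07219/43.19 = 0.001671 hr
W = Wq + 1/μ = 0.001671 + 0.05181 = 0.05348 hr

Final: 0.05348 hr


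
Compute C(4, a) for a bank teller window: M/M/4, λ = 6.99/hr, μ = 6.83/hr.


a = λ/μ = 1.0234; ρ = a/4 = 0.2559
P₀ = 0.358782 (from M/M/c formula)
C(c,a) = [a^c/(c!(1−ρ))]·P₀ = [1.09705/(24·0.7441)]·0.358782
= 0.06143·0.358782 = 0.022039

Final: 0.022039


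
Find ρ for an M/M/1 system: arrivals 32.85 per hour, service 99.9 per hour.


ρ = λ/μ = 32.85/99.9 = 0.3288

Final: 0.3288


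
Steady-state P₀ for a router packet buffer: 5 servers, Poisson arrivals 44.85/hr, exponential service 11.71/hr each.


a = λ/μ = 44.85/11.71 = 3.8301; ρ = a/c = 0.7660
Σ_{k=0}^{4} a^k/k! (terms k=0..4) = 1.00000 + 3.83006 + 7.33468 + 9.36409 + 8.96625 = 30.49508
Tail: a^5/(5!(1−ρ)) = 824.19080/(120·0.2340) = 29.35302
P₀ = 1/(30.49508 + 29.35302) = 1/59.84810 = 0.016709

Final: 0.016709


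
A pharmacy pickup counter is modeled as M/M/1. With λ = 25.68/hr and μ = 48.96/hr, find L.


ρ = λ/μ = 25.68/48.96 = 0.5245
L = ρ/(1−ρ) = 0.5245/(1 − 0.5245) = 0.5245/0.4755 = 1.1031

Final: 1.1031


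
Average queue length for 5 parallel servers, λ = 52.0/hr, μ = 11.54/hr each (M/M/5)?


a = λ/μ = 4.5061; ρ = a/5 = 0.9012
P₀ = 0.004883
Lq = P₀·a^c·ρ / (c!·(1−ρ)²) = 0.004883·1857.75173·0.9012/(120·0.009759)
= 6.98083

Final: 6.98083


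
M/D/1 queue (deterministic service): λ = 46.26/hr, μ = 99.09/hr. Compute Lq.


ρ = 46.26/99.09 = 0.4668
M/D/1: Lq = ρ²/(2(1−ρ)) = 0.2179/(2·0.5332) = 0.20440

Final: 0.20440


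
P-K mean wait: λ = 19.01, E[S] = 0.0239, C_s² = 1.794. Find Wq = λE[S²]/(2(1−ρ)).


ρ = λ·E[S] = 19.01·0.0239 = 0.4543
E[S²] = E[S]²(1+C_s²) = 0.0239²·(1+1.794) = 0.001596
Wq = λ·E[S²]/(2(1−ρ)) = 19.01·0.001596/(2·0.5457) = 0.02780 hr

Final: 0.02780 hr


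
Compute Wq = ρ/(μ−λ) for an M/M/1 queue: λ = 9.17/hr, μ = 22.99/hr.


ρ = 9.17/22.99 = 0.3989
Wq = ρ/(μ−λ) = 0.3989/(22.99 − 9.17) = 0.3989/13.82 = 0.02886 hr

Final: 0.02886 hr


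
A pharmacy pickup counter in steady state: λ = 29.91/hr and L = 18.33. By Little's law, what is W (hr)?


W = L/λ = 18.33/29.91 = 0.6128 hr

Final: 0.6128 hr


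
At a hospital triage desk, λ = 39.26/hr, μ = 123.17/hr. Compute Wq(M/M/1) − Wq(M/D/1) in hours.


ρ = 39.26/123.17 = 0.3187
Wq(M/M/1) = ρ/(μ−λ) = 0.3187/83.91 = 0.003799 hr
Wq(M/D/1) = ρ/(2(μ−λ)) = 0.001899 hr
Savings = 0.003799 − 0.001899 = 0.001899 hr

Final: 0.001899 hr


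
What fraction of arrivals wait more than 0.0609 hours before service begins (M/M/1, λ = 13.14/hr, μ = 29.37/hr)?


ρ = 13.14/29.37 = 0.4474
P(Wq > t) = ρ·e^{−(μ−λ)t} = 0.4474·e^{−0.9884}
= 0.4474·0.372169 = 0.166507

Final: 0.166507


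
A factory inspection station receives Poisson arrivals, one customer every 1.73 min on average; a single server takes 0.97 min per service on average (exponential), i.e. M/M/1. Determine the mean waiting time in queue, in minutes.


λ = 60/1.73 = 34.6821 /hr
μ = 60/0.97 = 61.8557 /hr
ρ = λ/μ = 34.6821/61.8557 = 0.5607
Wq = ρ/(μ−λ) = 0.5607/(61.8557−34.6821) = 0.02063 hr
In minutes: 0.02063·60 = 1.238 min

Final: 1.238 min


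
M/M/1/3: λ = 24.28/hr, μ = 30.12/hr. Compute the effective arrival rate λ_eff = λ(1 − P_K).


ρ = 0.8061; P_K = (1−ρ)ρ^3/(1−ρ^4) = 0.175794
λ_eff = λ(1 − P_K) = 24.28·(1 − 0.175794) = 24.28·0.824206 = 20.0117 /hr

Final: 20.0117 /hr


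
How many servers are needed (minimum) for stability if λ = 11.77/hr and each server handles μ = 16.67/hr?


Stability requires cμ > λ ⇔ c > λ/μ.
λ/μ = 11.77/16.67 = 0.7061
Minimum integer c = ⌊0.7061⌋ + 1 = 1
Check: 1·16.67 = 16.67 > 11.77, while 0·16.67 = 0.00 ≤ 11.77

Final: 1 servers


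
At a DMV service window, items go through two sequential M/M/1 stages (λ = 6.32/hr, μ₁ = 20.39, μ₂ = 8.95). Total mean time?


Each node sees arrival rate λ = 6.32/hr (tandem ⇒ throughput preserved).
W₁ = 1/(μ₁−λ) = 1/(20.39−6.32) = 0.07107 hr
W₂ = 1/(μ₂−λ) = 1/(8.95−6.32) = 0.38023 hr
W_total = W₁ + W₂ = 0.07107 + 0.38023 = 0.45130 hr

Final: 0.45130 hr


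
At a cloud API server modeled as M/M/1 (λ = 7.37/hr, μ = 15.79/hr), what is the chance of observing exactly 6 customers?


ρ = 7.37/15.79 = 0.4668
P_n = (1−ρ)·ρ^n = (1 − 0.4668)·0.4668^6 = 0.5332·0.010340 = 0.005514

Final: 0.005514


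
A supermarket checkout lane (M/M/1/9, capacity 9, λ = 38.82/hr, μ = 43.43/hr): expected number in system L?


ρ = 38.82/43.43 = 0.8939
L = ρ[1 − (K+1)ρ^K + Kρ^(K+1)] / [(1−ρ)(1−ρ^(K+1))]
Numerator: 0.8939·(1 − 10·0.364243 + 9·0.325579) = 0.257237
Denominator: (0.1061)·(0.674421) = 0.071588
L = 0.257237/0.071588 = 3.5933

Final: 3.5933


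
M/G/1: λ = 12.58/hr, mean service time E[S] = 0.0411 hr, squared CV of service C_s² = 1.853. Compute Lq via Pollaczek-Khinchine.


ρ = λ·E[S] = 12.58·0.0411 = 0.5170
Lq = ρ²(1+C_s²)/(2(1−ρ)) = 0.2673·(1+1.853)/(2·0.4830)
= 0.2673·2.8530/0.9659 = 0.78959

Final: 0.78959


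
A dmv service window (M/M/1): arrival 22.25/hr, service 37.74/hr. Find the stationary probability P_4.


ρ = 22.25/37.74 = 0.5896
P_n = (1−ρ)·ρ^n = (1 − 0.5896)·0.5896^4 = 0.4104·0.120813 = 0.049586

Final: 0.049586


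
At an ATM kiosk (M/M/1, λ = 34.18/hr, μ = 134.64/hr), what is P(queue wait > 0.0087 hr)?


ρ = 34.18/134.64 = 0.2539
P(Wq > t) = ρ·e^{−(μ−λ)t} = 0.2539·e^{−0.8740}
= 0.2539·0.417278 = 0.105931

Final: 0.105931


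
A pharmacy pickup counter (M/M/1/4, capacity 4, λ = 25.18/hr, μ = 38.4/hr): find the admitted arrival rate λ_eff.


ρ = 0.6557; P_K = (1−ρ)ρ^4/(1−ρ^5) = 0.072431
λ_eff = λ(1 − P_K) = 25.18·(1 − 0.072431) = 25.18·0.927569 = 23.3562 /hr

Final: 23.3562 /hr


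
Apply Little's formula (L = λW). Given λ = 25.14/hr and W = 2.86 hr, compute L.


L = λW = 25.14·2.86 = 71.9004

Final: 71.9004


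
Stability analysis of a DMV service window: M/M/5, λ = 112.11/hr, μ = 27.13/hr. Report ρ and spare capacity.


Total capacity cμ = 5·27.13 = 135.65/hr
ρ = λ/(cμ) = 112.11/135.65 = 0.8265
Stable ⇔ ρ < 1: YES
Spare capacity = cμ − λ = 135.65 − 112.11 = 23.54/hr

Final: ρ = 0.8265; stable; margin = 23.54/hr


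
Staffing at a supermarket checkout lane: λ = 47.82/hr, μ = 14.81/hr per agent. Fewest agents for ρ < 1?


Stability requires cμ > λ ⇔ c > λ/μ.
λ/μ = 47.82/14.81 = 3.2289
Minimum integer c = ⌊3.2289⌋ + 1 = 4
Check: 4·14.81 = 59.24 > 47.82, while 3·14.81 = 44.43 ≤ 47.82

Final: 4 servers


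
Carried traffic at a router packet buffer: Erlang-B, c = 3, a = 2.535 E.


B(3,2.535) = 0.286910 (Erlang-B)
Carried load = a(1 − B) = 2.535·(1 − 0.286910) = 2.535·0.713090 = 1.8077 E

Final: 1.8077 Erlangs


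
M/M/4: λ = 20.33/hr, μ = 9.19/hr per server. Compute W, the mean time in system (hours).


a = 2.2122; ρ = 0.5530; P₀ = 0.103135
Lq = P₀·a^c·ρ/(c!(1−ρ)²) = 0.28492
Wq = Lq/λ = 0.28492/20.33 = 0.01401 hr
W = Wq + 1/μ = 0.01401 + 0.10881 = 0.12283 hr

Final: 0.12283 hr


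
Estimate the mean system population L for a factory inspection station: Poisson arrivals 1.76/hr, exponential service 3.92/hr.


ρ = λ/μ = 1.76/3.92 = 0.4490
L = ρ/(1−ρ) = 0.4490/(1 − 0.4490) = 0.4490/0.5510 = 0.8148

Final: 0.8148


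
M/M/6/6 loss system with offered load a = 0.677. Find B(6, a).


B(c,a) = (a^c/c!) / Σ_{k=0}^{c} a^k/k!
a^6/6! = 0.0001337
Σ terms (k=0..6): 1.00000 + 0.67700 + 0.22916 + 0.05171 + 0.008753 + 0.001185 + 0.0001337 = 1.967951
B = 0.0001337/1.967951 = 0.00006795

Final: 0.00006795


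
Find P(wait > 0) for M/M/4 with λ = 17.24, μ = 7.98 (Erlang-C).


a = λ/μ = 2.1604; ρ = a/4 = 0.5401
P₀ = 0.109311 (from M/M/c formula)
C(c,a) = [a^c/(c!(1−ρ))]·P₀ = [21.78399/(24·0.4599)]·0.109311
= 1.97362·0.109311 = 0.215738

Final: 0.215738


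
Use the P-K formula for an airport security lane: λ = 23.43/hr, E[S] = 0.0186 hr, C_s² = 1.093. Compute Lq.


ρ = λ·E[S] = 23.43·0.0186 = 0.4358
Lq = ρ²(1+C_s²)/(2(1−ρ)) = 0.1899·(1+1.093)/(2·0.5642)
= 0.1899·2.0930/1.1284 = 0.35227

Final: 0.35227


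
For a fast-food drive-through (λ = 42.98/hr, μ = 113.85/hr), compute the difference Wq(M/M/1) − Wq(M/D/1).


ρ = 42.98/113.85 = 0.3775
Wq(M/M/1) = ρ/(μ−λ) = 0.3775/70.87 = 0.005327 hr
Wq(M/D/1) = ρ/(2(μ−λ)) = 0.002663 hr
Savings = 0.005327 − 0.002663 = 0.002663 hr

Final: 0.002663 hr


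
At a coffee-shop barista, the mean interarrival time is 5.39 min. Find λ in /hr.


λ = 1/(interarrival time) in consistent units.
1 hour = 60 min, so λ = 60/5.39 = 11.1317 per hour

Final: 11.1317 /hr


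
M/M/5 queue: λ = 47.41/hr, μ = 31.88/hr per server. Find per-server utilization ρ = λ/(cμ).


ρ = λ/(cμ) = 47.41/(5·31.88) = 47.41/159.40 = 0.2974

Final: 0.2974


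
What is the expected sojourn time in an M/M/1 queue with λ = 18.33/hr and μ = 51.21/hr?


W = 1/(μ−λ) = 1/(51.21 − 18.33) = 1/32.88 = 0.03041 hr

Final: 0.03041 hr


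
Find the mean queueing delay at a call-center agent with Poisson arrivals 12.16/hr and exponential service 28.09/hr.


ρ = 12.16/28.09 = 0.4329
Wq = ρ/(μ−λ) = 0.4329/(28.09 − 12.16) = 0.4329/15.93 = 0.02717 hr

Final: 0.02717 hr


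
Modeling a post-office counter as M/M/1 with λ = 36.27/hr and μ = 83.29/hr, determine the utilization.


ρ = λ/μ = 36.27/83.29 = 0.4355

Final: 0.4355


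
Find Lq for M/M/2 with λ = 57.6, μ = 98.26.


a = λ/μ = 0.5862; ρ = a/2 = 0.2931
P₀ = 0.546671
Lq = P₀·a^c·ρ / (c!·(1−ρ)²) = 0.546671·0.34363·0.2931/(2·0.49971)
= 0.05509

Final: 0.05509


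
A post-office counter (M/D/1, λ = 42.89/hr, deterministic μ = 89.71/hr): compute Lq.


ρ = 42.89/89.71 = 0.4781
M/D/1: Lq = ρ²/(2(1−ρ)) = 0.2286/(2·0.5219) = 0.21898

Final: 0.21898


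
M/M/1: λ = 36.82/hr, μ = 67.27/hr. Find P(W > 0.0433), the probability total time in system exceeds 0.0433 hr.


W ~ Exponential(μ−λ) for M/M/1.
μ − λ = 67.27 − 36.82 = 30.4500
P(W > t) = e^{−(μ−λ)t} = e^{−1.3185} = 0.267540

Final: 0.267540


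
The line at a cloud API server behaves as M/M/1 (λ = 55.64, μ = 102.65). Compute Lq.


ρ = 55.64/102.65 = 0.5420
Lq = ρ²/(1−ρ) = 0.2938/0.4580 = 0.6415

Final: 0.6415


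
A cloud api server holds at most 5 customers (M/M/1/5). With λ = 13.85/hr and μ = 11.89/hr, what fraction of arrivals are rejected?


ρ = λ/μ = 13.85/11.89 = 1.1648
P_K = (1−ρ)ρ^K/(1−ρ^(K+1)) = (-0.1648·2.144567)/(1 − 2.498087)
= -0.353520/-1.498087 = 0.235981

Final: 0.235981


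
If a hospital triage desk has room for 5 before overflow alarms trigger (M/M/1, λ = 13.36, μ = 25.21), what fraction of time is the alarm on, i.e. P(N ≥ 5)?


ρ = 13.36/25.21 = 0.5299
P(N ≥ n) = ρ^n = 0.5299^5 = 0.041799

Final: 0.041799


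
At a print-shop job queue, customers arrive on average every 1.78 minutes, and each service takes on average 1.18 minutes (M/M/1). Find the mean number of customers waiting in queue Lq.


λ = 60/1.78 = 33.7079 /hr
μ = 60/1.18 = 50.8475 /hr
ρ = λ/μ = 33.7079/50.8475 = 0.6629
Lq = ρ²/(1−ρ) = 0.4395/0.3371 = 1.3037

Final: 1.3037


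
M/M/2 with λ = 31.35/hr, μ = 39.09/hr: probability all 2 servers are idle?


a = λ/μ = 31.35/39.09 = 0.8020; ρ = a/c = 0.4010
Σ_{k=0}^{1} a^k/k! (terms k=0..1) = 1.00000 + 0.80200 = 1.80200
Tail: a^2/(2!(1−ρ)) = 0.64320/(2·0.5990) = 0.53689
P₀ = 1/(1.80200 + 0.53689) = 1/2.33889 = 0.427554

Final: 0.427554


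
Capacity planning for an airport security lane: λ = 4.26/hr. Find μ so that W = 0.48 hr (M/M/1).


W = 1/(μ−λ) ⇒ μ − λ = 1/W = 1/0.48 = 2.0833
μ = λ + 1/W = 4.26 + 2.0833 = 6.3433 per hr

Final: 6.3433 /hr


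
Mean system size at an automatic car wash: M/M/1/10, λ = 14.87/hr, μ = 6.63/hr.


ρ = 14.87/6.63 = 2.2428
L = ρ[1 − (K+1)ρ^K + Kρ^(K+1)] / [(1−ρ)(1−ρ^(K+1))]
Numerator: 2.2428·(1 − 11·3220.878936 + 10·7223.901927) = 82559.565462
Denominator: (-1.2428)·(-7222.901927) = 8976.879620
L = 82559.565462/8976.879620 = 9.1969

Final: 9.1969


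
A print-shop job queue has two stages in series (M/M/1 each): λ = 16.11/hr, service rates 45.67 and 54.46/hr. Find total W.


Each node sees arrival rate λ = 16.11/hr (tandem ⇒ throughput preserved).
W₁ = 1/(μ₁−λ) = 1/(45.67−16.11) = 0.03383 hr
W₂ = 1/(μ₂−λ) = 1/(54.46−16.11) = 0.02608 hr
W_total = W₁ + W₂ = 0.03383 + 0.02608 = 0.05991 hr

Final: 0.05991 hr


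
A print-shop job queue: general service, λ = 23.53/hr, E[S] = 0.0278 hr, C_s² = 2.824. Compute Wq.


ρ = λ·E[S] = 23.53·0.0278 = 0.6541
E[S²] = E[S]²(1+C_s²) = 0.0278²·(1+2.824) = 0.002955
Wq = λ·E[S²]/(2(1−ρ)) = 23.53·0.002955/(2·0.3459) = 0.10053 hr

Final: 0.10053 hr


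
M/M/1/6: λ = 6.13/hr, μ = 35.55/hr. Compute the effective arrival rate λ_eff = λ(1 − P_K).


ρ = 0.1724; P_K = (1−ρ)ρ^6/(1−ρ^7) = 0.00002175
λ_eff = λ(1 − P_K) = 6.13·(1 − 0.00002175) = 6.13·0.999978 = 6.1299 /hr

Final: 6.1299 /hr


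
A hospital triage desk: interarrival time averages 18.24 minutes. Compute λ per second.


λ = 1/(interarrival time) in consistent units.
1 second = 0.0166667 min, so λ = 0.0166667/18.24 = 0.0009137 per second

Final: 0.0009137 /sec


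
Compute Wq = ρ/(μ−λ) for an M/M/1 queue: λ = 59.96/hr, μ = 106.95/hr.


ρ = 59.96/106.95 = 0.5606
Wq = ρ/(μ−λ) = 0.5606/(106.95 − 59.96) = 0.5606/46.99 = 0.01193 hr

Final: 0.01193 hr


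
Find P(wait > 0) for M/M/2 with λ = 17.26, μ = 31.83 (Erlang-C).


a = λ/μ = 0.5423; ρ = a/2 = 0.2711
P₀ = 0.573406 (from M/M/c formula)
C(c,a) = [a^c/(c!(1−ρ))]·P₀ = [0.29404/(2·0.7289)]·0.573406
= 0.20171·0.573406 = 0.115662

Final: 0.115662


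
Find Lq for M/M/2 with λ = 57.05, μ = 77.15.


a = λ/μ = 0.7395; ρ = a/2 = 0.3697
P₀ = 0.460137
Lq = P₀·a^c·ρ / (c!·(1−ρ)²) = 0.460137·0.54681·0.3697/(2·0.39723)
= 0.11710

Final: 0.11710


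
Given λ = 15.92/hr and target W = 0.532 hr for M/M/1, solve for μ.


W = 1/(μ−λ) ⇒ μ − λ = 1/W = 1/0.532 = 1.8797
μ = λ + 1/W = 15.92 + 1.8797 = 17.7997 per hr

Final: 17.7997 /hr
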